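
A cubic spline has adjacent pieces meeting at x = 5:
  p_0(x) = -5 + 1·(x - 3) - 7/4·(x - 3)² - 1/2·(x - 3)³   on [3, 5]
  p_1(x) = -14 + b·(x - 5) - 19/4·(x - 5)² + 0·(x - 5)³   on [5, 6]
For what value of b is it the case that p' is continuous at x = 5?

-12

p_0'(x) = 1 - 7/2·(x - 3) - 3/2·(x - 3)², so p_0'(5) = -12. On the right, p_1'(5) = b, so b = -12.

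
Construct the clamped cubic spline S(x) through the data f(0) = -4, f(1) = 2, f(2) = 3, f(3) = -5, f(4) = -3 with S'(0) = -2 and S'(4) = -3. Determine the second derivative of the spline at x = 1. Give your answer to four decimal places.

-10.4286

Put M_i = S'' at the i-th knot. Here h = (1, 1, 1, 1) and Δ = (6, 1, -8, 2), so the interior equations h_(i-1)·M_(i-1) + 2(h_(i-1)+h_i)·M_i + h_i·M_(i+1) = 6(Δ_i − Δ_(i-1)) read
  1·M_0 + 4·M_1 + 1·M_2 = 6(Δ_1 - Δ_0) = -30
  1·M_1 + 4·M_2 + 1·M_3 = 6(Δ_2 - Δ_1) = -54
  1·M_2 + 4·M_3 + 1·M_4 = 6(Δ_3 - Δ_2) = 60
Clamped end conditions give two more equations: 2h_0·M_0 + h_0·M_1 = 6(Δ_0 - S'(0)) = 48 and h_3·M_3 + 2h_3·M_4 = 6(S'(4) - Δ_3) = -30.
Hence M_0 = 409/14, M_1 = -73/7, M_2 = -35/2, M_3 = 185/7, M_4 = -395/14.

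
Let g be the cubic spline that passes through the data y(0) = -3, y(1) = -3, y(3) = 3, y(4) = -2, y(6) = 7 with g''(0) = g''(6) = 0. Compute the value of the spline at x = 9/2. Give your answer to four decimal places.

-2.2762

With m_i denoting the second derivative at x_i, h_i = 1, 2, 1, 2, and Δ_i = (y_(i+1) − y_i)/h_i = 0, 3, -5, 9/2:
  1·m_0 + 6·m_1 + 2·m_2 = 6(Δ_1 - Δ_0) = 18
  2·m_1 + 6·m_2 + 1·m_3 = 6(Δ_2 - Δ_1) = -48
  1·m_2 + 6·m_3 + 2·m_4 = 6(Δ_3 - Δ_2) = 57
Natural end conditions: m_0 = m_4 = 0.
Hence m_0 = 0, m_1 = 220/31, m_2 = -381/31, m_3 = 358/31, m_4 = 0.
On [4, 6], g(x) = -2 - 595/186·(x - 4) + 179/31·(x - 4)² - 179/186·(x - 4)³.
With (x - 4) = 1/2: g(9/2) = -1129/496.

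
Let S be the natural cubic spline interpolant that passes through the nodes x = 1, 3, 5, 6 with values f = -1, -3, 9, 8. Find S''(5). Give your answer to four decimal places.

With σ_i denoting the second derivative at x_i, h_i = 2, 2, 1, and Δ_i = (y_(i+1) − y_i)/h_i = -1, 6, -1:
  2·σ_0 + 8·σ_1 + 2·σ_2 = 6(Δ_1 - Δ_0) = 42
  2·σ_1 + 6·σ_2 + 1·σ_3 = 6(Δ_2 - Δ_1) = -42
Natural end conditions: σ_0 = σ_3 = 0.
Solving the tridiagonal system: σ_0 = 0, σ_1 = 84/11, σ_2 = -105/11, σ_3 = 0.

-9.5455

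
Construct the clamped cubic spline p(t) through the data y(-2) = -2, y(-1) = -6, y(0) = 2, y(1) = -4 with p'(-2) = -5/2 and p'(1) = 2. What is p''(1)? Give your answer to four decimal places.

Write m_i for p''(x_i). With h_i = 1, 1, 1 and divided differences Δ_i = -4, 8, -6, the continuity of p' gives the tridiagonal system
  1·m_0 + 4·m_1 + 1·m_2 = 6(Δ_1 - Δ_0) = 72
  1·m_1 + 4·m_2 + 1·m_3 = 6(Δ_2 - Δ_1) = -84
Clamped end conditions give two more equations: 2h_0·m_0 + h_0·m_1 = 6(Δ_0 - p'(-2)) = -9 and h_2·m_2 + 2h_2·m_3 = 6(p'(1) - Δ_2) = 48.
Hence m_0 = -106/5, m_1 = 167/5, m_2 = -202/5, m_3 = 221/5.

44.2000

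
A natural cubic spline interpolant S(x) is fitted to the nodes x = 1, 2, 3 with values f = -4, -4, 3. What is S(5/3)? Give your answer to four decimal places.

With σ_i denoting the second derivative at x_i, h_i = 1, 1, and Δ_i = (y_(i+1) − y_i)/h_i = 0, 7:
  1·σ_0 + 4·σ_1 + 1·σ_2 = 6(Δ_1 - Δ_0) = 42
Natural end conditions: σ_0 = σ_2 = 0.
Forward elimination and back-substitution give σ_0 = 0, σ_1 = 21/2, σ_2 = 0.
On [1, 2], S(x) = -4 - 7/4·(x - 1) + 0·(x - 1)² + 7/4·(x - 1)³.
With (x - 1) = 2/3: S(5/3) = -251/54.

-4.6481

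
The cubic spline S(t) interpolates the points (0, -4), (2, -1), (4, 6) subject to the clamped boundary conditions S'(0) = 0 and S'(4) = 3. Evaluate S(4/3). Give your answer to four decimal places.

-2.6667

With M_i denoting the second derivative at x_i, h_i = 2, 2, and Δ_i = (y_(i+1) − y_i)/h_i = 3/2, 7/2:
  2·M_0 + 8·M_1 + 2·M_2 = 6(Δ_1 - Δ_0) = 12
Clamped end conditions give two more equations: 2h_0·M_0 + h_0·M_1 = 6(Δ_0 - S'(0)) = 9 and h_1·M_1 + 2h_1·M_2 = 6(S'(4) - Δ_1) = -3.
Forward elimination and back-substitution give M_0 = 3/2, M_1 = 3/2, M_2 = -3/2.
On [0, 2], S(t) = -4 + 0·t + 3/4·t² + 0·t³.
With t = 4/3: S(4/3) = -8/3.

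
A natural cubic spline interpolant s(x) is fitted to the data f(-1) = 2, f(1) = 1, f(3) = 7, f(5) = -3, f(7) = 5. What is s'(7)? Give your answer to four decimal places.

7.0446

Put m_i = s'' at the i-th knot. Here h = (2, 2, 2, 2) and Δ = (-1/2, 3, -5, 4), so the interior equations h_(i-1)·m_(i-1) + 2(h_(i-1)+h_i)·m_i + h_i·m_(i+1) = 6(Δ_i − Δ_(i-1)) read
  2·m_0 + 8·m_1 + 2·m_2 = 6(Δ_1 - Δ_0) = 21
  2·m_1 + 8·m_2 + 2·m_3 = 6(Δ_2 - Δ_1) = -48
  2·m_2 + 8·m_3 + 2·m_4 = 6(Δ_3 - Δ_2) = 54
Natural end conditions: m_0 = m_4 = 0.
Hence m_0 = 0, m_1 = 561/112, m_2 = -267/28, m_3 = 1023/112, m_4 = 0.
On [5, 7], s'(x) = b_3 + 2c_3·(x - 5) + 3d_3·(x - 5)² with b_3 = Δ_3 - h_3(2m_3 + m_4)/6 = -117/56, c_3 = m_3/2 = 1023/224, d_3 = (m_4 - m_3)/(6h_3) = -341/448. So s'(7) = 789/112.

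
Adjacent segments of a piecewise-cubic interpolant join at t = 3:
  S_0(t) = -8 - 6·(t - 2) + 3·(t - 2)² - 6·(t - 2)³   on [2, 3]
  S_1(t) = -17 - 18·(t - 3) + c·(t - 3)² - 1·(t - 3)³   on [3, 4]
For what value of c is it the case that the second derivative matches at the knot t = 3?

S_0''(t) = 6 - 36·(t - 2), so S_0''(3) = -30. On the right, S_1''(3) = 2c, so c = -15.

-15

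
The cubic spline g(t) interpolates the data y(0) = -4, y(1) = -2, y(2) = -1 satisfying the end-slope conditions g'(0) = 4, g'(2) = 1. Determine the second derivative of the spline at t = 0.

Let M_i = g''(x_i). Step sizes h_i = 1, 1; slopes of the chords Δ_i = (y_(i+1) - y_i)/h_i = 2, 1.
  1·M_0 + 4·M_1 + 1·M_2 = 6(Δ_1 - Δ_0) = -6
Clamped end conditions give two more equations: 2h_0·M_0 + h_0·M_1 = 6(Δ_0 - g'(0)) = -12 and h_1·M_1 + 2h_1·M_2 = 6(g'(2) - Δ_1) = 0.
Solving: M_0 = -6, M_1 = 0, M_2 = 0.

-6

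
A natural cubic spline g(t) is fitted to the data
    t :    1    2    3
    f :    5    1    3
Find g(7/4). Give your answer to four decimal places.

Put M_i = g'' at the i-th knot. Here h = (1, 1) and Δ = (-4, 2), so the interior equations h_(i-1)·M_(i-1) + 2(h_(i-1)+h_i)·M_i + h_i·M_(i+1) = 6(Δ_i − Δ_(i-1)) read
  1·M_0 + 4·M_1 + 1·M_2 = 6(Δ_1 - Δ_0) = 36
Natural end conditions: M_0 = M_2 = 0.
Solving: M_0 = 0, M_1 = 9, M_2 = 0.
On [1, 2], g(t) = 5 - 11/2·(t - 1) + 0·(t - 1)² + 3/2·(t - 1)³.
With (t - 1) = 3/4: g(7/4) = 193/128.

1.5078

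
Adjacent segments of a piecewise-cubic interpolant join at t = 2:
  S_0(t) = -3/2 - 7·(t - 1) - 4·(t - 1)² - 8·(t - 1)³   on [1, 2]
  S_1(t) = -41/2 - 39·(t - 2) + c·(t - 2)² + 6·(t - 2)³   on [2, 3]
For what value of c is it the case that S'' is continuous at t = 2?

S_0''(t) = -8 - 48·(t - 1), so S_0''(2) = -56. On the right, S_1''(2) = 2c, so c = -28.

-28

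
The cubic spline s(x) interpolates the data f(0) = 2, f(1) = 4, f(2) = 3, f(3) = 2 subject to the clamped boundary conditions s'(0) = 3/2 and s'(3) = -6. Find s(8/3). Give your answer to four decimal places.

3.1407

Write m_i for s''(x_i). With h_i = 1, 1, 1 and divided differences Δ_i = 2, -1, -1, the continuity of s' gives the tridiagonal system
  1·m_0 + 4·m_1 + 1·m_2 = 6(Δ_1 - Δ_0) = -18
  1·m_1 + 4·m_2 + 1·m_3 = 6(Δ_2 - Δ_1) = 0
Clamped end conditions give two more equations: 2h_0·m_0 + h_0·m_1 = 6(Δ_0 - s'(0)) = 3 and h_2·m_2 + 2h_2·m_3 = 6(s'(3) - Δ_2) = -30.
Solving: m_0 = 26/5, m_1 = -37/5, m_2 = 32/5, m_3 = -91/5.
On [2, 3], s(x) = 3 - 1/10·(x - 2) + 16/5·(x - 2)² - 41/10·(x - 2)³.
With (x - 2) = 2/3: s(8/3) = 424/135.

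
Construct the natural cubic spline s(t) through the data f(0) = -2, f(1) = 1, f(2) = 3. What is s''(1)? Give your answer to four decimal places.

-1.5000

Put σ_i = s'' at the i-th knot. Here h = (1, 1) and Δ = (3, 2), so the interior equations h_(i-1)·σ_(i-1) + 2(h_(i-1)+h_i)·σ_i + h_i·σ_(i+1) = 6(Δ_i − Δ_(i-1)) read
  1·σ_0 + 4·σ_1 + 1·σ_2 = 6(Δ_1 - Δ_0) = -6
Natural end conditions: σ_0 = σ_2 = 0.
Hence σ_0 = 0, σ_1 = -3/2, σ_2 = 0.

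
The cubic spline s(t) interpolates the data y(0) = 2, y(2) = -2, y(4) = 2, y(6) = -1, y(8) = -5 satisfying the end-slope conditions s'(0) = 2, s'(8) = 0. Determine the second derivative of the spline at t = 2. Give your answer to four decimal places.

Put M_i = s'' at the i-th knot. Here h = (2, 2, 2, 2) and Δ = (-2, 2, -3/2, -2), so the interior equations h_(i-1)·M_(i-1) + 2(h_(i-1)+h_i)·M_i + h_i·M_(i+1) = 6(Δ_i − Δ_(i-1)) read
  2·M_0 + 8·M_1 + 2·M_2 = 6(Δ_1 - Δ_0) = 24
  2·M_1 + 8·M_2 + 2·M_3 = 6(Δ_2 - Δ_1) = -21
  2·M_2 + 8·M_3 + 2·M_4 = 6(Δ_3 - Δ_2) = -3
Clamped end conditions give two more equations: 2h_0·M_0 + h_0·M_1 = 6(Δ_0 - s'(0)) = -24 and h_3·M_3 + 2h_3·M_4 = 6(s'(8) - Δ_3) = 12.
Solving the tridiagonal system: M_0 = -1027/112, M_1 = 355/56, M_2 = -67/16, M_3 = -5/56, M_4 = 341/112.

6.3393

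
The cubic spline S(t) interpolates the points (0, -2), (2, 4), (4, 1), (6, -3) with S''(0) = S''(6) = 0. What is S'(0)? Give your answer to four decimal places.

Write M_i for S''(x_i). With h_i = 2, 2, 2 and divided differences Δ_i = 3, -3/2, -2, the continuity of S' gives the tridiagonal system
  2·M_0 + 8·M_1 + 2·M_2 = 6(Δ_1 - Δ_0) = -27
  2·M_1 + 8·M_2 + 2·M_3 = 6(Δ_2 - Δ_1) = -3
Natural end conditions: M_0 = M_3 = 0.
Solving: M_0 = 0, M_1 = -7/2, M_2 = 1/2, M_3 = 0.
On [0, 2], S'(t) = b_0 + 2c_0·t + 3d_0·t² with b_0 = Δ_0 - h_0(2M_0 + M_1)/6 = 25/6, c_0 = M_0/2 = 0, d_0 = (M_1 - M_0)/(6h_0) = -7/24. So S'(0) = 25/6.

4.1667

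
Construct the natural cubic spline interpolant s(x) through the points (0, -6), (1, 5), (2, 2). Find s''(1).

With M_i denoting the second derivative at x_i, h_i = 1, 1, and Δ_i = (y_(i+1) − y_i)/h_i = 11, -3:
  1·M_0 + 4·M_1 + 1·M_2 = 6(Δ_1 - Δ_0) = -84
Natural end conditions: M_0 = M_2 = 0.
Forward elimination and back-substitution give M_0 = 0, M_1 = -21, M_2 = 0.

-21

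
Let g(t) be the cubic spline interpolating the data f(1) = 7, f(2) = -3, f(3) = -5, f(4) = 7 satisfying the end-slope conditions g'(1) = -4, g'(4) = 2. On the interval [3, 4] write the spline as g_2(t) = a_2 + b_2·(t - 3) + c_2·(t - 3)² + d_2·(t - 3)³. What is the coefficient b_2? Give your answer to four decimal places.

With σ_i denoting the second derivative at x_i, h_i = 1, 1, 1, and Δ_i = (y_(i+1) − y_i)/h_i = -10, -2, 12:
  1·σ_0 + 4·σ_1 + 1·σ_2 = 6(Δ_1 - Δ_0) = 48
  1·σ_1 + 4·σ_2 + 1·σ_3 = 6(Δ_2 - Δ_1) = 84
Clamped end conditions give two more equations: 2h_0·σ_0 + h_0·σ_1 = 6(Δ_0 - g'(1)) = -36 and h_2·σ_2 + 2h_2·σ_3 = 6(g'(4) - Δ_2) = -60.
Forward elimination and back-substitution give σ_0 = -116/5, σ_1 = 52/5, σ_2 = 148/5, σ_3 = -224/5.
On [3, 4], with g_2(t) = a_2 + b_2·(t - 3) + c_2·(t - 3)² + d_2·(t - 3)³: c_2 = σ_2/2 = 74/5, d_2 = (σ_3 - σ_2)/(6h_2) = -62/5, b_2 = Δ_2 - h_2(2σ_2 + σ_3)/6 = 48/5.

9.6000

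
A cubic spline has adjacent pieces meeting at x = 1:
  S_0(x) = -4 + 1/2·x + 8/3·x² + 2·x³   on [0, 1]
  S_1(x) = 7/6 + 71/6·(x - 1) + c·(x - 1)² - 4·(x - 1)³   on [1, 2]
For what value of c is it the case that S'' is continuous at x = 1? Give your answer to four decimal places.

8.6667

S_0''(x) = 16/3 + 12·x, so S_0''(1) = 52/3. On the right, S_1''(1) = 2c, so c = 26/3.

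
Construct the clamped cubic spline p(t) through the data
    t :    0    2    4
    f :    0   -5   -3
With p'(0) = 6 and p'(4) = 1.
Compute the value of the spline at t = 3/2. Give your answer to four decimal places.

With M_i denoting the second derivative at x_i, h_i = 2, 2, and Δ_i = (y_(i+1) − y_i)/h_i = -5/2, 1:
  2·M_0 + 8·M_1 + 2·M_2 = 6(Δ_1 - Δ_0) = 21
Clamped end conditions give two more equations: 2h_0·M_0 + h_0·M_1 = 6(Δ_0 - p'(0)) = -51 and h_1·M_1 + 2h_1·M_2 = 6(p'(4) - Δ_1) = 0.
Hence M_0 = -133/8, M_1 = 31/4, M_2 = -31/8.
On [0, 2], p(t) = 0 + 6·t - 133/16·t² + 65/32·t³.
With t = 3/2: p(3/2) = -729/256.

-2.8477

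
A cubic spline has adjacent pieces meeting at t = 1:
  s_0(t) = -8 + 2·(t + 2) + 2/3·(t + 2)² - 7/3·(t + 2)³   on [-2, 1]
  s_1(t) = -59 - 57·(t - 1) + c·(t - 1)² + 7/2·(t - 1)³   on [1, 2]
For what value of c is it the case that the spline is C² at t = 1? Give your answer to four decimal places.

-20.3333

s_0''(t) = 4/3 - 14·(t + 2), so s_0''(1) = -122/3. On the right, s_1''(1) = 2c, so c = -61/3.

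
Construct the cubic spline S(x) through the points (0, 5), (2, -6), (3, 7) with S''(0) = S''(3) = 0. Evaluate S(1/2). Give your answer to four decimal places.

-0.6406

Put M_i = S'' at the i-th knot. Here h = (2, 1) and Δ = (-11/2, 13), so the interior equations h_(i-1)·M_(i-1) + 2(h_(i-1)+h_i)·M_i + h_i·M_(i+1) = 6(Δ_i − Δ_(i-1)) read
  2·M_0 + 6·M_1 + 1·M_2 = 6(Δ_1 - Δ_0) = 111
Natural end conditions: M_0 = M_2 = 0.
Solving: M_0 = 0, M_1 = 37/2, M_2 = 0.
On [0, 2], S(x) = 5 - 35/3·x + 0·x² + 37/24·x³.
With x = 1/2: S(1/2) = -41/64.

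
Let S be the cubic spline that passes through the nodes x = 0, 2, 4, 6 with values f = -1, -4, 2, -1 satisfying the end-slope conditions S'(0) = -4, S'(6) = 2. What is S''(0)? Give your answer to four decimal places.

With M_i denoting the second derivative at x_i, h_i = 2, 2, 2, and Δ_i = (y_(i+1) − y_i)/h_i = -3/2, 3, -3/2:
  2·M_0 + 8·M_1 + 2·M_2 = 6(Δ_1 - Δ_0) = 27
  2·M_1 + 8·M_2 + 2·M_3 = 6(Δ_2 - Δ_1) = -27
Clamped end conditions give two more equations: 2h_0·M_0 + h_0·M_1 = 6(Δ_0 - S'(0)) = 15 and h_2·M_2 + 2h_2·M_3 = 6(S'(6) - Δ_2) = 21.
Solving the tridiagonal system: M_0 = 7/5, M_1 = 47/10, M_2 = -67/10, M_3 = 43/5.

1.4000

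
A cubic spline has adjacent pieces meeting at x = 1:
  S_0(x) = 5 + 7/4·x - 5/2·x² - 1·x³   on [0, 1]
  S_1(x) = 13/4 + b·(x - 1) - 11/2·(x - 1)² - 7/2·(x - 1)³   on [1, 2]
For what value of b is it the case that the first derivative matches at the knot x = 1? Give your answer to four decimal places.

-6.2500

S_0'(x) = 7/4 - 5·x - 3·x², so S_0'(1) = -25/4. On the right, S_1'(1) = b, so b = -25/4.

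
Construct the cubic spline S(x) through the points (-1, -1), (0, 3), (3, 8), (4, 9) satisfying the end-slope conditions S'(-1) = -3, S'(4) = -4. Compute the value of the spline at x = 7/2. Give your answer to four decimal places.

9.3135

Put σ_i = S'' at the i-th knot. Here h = (1, 3, 1) and Δ = (4, 5/3, 1), so the interior equations h_(i-1)·σ_(i-1) + 2(h_(i-1)+h_i)·σ_i + h_i·σ_(i+1) = 6(Δ_i − Δ_(i-1)) read
  1·σ_0 + 8·σ_1 + 3·σ_2 = 6(Δ_1 - Δ_0) = -14
  3·σ_1 + 8·σ_2 + 1·σ_3 = 6(Δ_2 - Δ_1) = -4
Clamped end conditions give two more equations: 2h_0·σ_0 + h_0·σ_1 = 6(Δ_0 - S'(-1)) = 42 and h_2·σ_2 + 2h_2·σ_3 = 6(S'(4) - Δ_2) = -30.
Solving the tridiagonal system: σ_0 = 1520/63, σ_1 = -394/63, σ_2 = 250/63, σ_3 = -1070/63.
On [3, 4], S(x) = 8 + 158/63·(x - 3) + 125/63·(x - 3)² - 220/63·(x - 3)³.
With (x - 3) = 1/2: S(7/2) = 2347/252.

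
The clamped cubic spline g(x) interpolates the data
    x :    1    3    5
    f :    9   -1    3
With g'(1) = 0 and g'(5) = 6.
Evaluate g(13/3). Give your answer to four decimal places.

Write M_i for g''(x_i). With h_i = 2, 2 and divided differences Δ_i = -5, 2, the continuity of g' gives the tridiagonal system
  2·M_0 + 8·M_1 + 2·M_2 = 6(Δ_1 - Δ_0) = 42
Clamped end conditions give two more equations: 2h_0·M_0 + h_0·M_1 = 6(Δ_0 - g'(1)) = -30 and h_1·M_1 + 2h_1·M_2 = 6(g'(5) - Δ_1) = 24.
Solving: M_0 = -45/4, M_1 = 15/2, M_2 = 9/4.
On [3, 5], g(x) = -1 - 15/4·(x - 3) + 15/4·(x - 3)² - 7/16·(x - 3)³.
With (x - 3) = 4/3: g(13/3) = -10/27.

-0.3704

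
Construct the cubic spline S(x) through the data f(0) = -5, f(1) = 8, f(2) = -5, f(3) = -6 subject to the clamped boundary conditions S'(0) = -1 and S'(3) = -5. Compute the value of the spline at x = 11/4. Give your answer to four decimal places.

-5.6063

Put M_i = S'' at the i-th knot. Here h = (1, 1, 1) and Δ = (13, -13, -1), so the interior equations h_(i-1)·M_(i-1) + 2(h_(i-1)+h_i)·M_i + h_i·M_(i+1) = 6(Δ_i − Δ_(i-1)) read
  1·M_0 + 4·M_1 + 1·M_2 = 6(Δ_1 - Δ_0) = -156
  1·M_1 + 4·M_2 + 1·M_3 = 6(Δ_2 - Δ_1) = 72
Clamped end conditions give two more equations: 2h_0·M_0 + h_0·M_1 = 6(Δ_0 - S'(0)) = 84 and h_2·M_2 + 2h_2·M_3 = 6(S'(3) - Δ_2) = -24.
Solving the tridiagonal system: M_0 = 1148/15, M_1 = -1036/15, M_2 = 656/15, M_3 = -508/15.
On [2, 3], S(x) = -5 - 149/15·(x - 2) + 328/15·(x - 2)² - 194/15·(x - 2)³.
With (x - 2) = 3/4: S(11/4) = -897/160.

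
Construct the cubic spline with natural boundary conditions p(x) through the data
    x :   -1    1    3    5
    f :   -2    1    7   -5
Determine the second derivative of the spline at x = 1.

3

With σ_i denoting the second derivative at x_i, h_i = 2, 2, 2, and Δ_i = (y_(i+1) − y_i)/h_i = 3/2, 3, -6:
  2·σ_0 + 8·σ_1 + 2·σ_2 = 6(Δ_1 - Δ_0) = 9
  2·σ_1 + 8·σ_2 + 2·σ_3 = 6(Δ_2 - Δ_1) = -54
Natural end conditions: σ_0 = σ_3 = 0.
Solving: σ_0 = 0, σ_1 = 3, σ_2 = -15/2, σ_3 = 0.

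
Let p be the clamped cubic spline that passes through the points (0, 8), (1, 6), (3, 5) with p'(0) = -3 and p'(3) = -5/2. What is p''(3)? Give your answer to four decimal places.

-4.3333

With M_i denoting the second derivative at x_i, h_i = 1, 2, and Δ_i = (y_(i+1) − y_i)/h_i = -2, -1/2:
  1·M_0 + 6·M_1 + 2·M_2 = 6(Δ_1 - Δ_0) = 9
Clamped end conditions give two more equations: 2h_0·M_0 + h_0·M_1 = 6(Δ_0 - p'(0)) = 6 and h_1·M_1 + 2h_1·M_2 = 6(p'(3) - Δ_1) = -12.
Hence M_0 = 5/3, M_1 = 8/3, M_2 = -13/3.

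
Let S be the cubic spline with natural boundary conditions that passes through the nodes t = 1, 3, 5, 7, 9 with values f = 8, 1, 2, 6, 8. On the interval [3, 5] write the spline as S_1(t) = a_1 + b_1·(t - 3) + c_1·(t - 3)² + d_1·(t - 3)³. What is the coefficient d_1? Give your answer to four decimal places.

Put M_i = S'' at the i-th knot. Here h = (2, 2, 2, 2) and Δ = (-7/2, 1/2, 2, 1), so the interior equations h_(i-1)·M_(i-1) + 2(h_(i-1)+h_i)·M_i + h_i·M_(i+1) = 6(Δ_i − Δ_(i-1)) read
  2·M_0 + 8·M_1 + 2·M_2 = 6(Δ_1 - Δ_0) = 24
  2·M_1 + 8·M_2 + 2·M_3 = 6(Δ_2 - Δ_1) = 9
  2·M_2 + 8·M_3 + 2·M_4 = 6(Δ_3 - Δ_2) = -6
Natural end conditions: M_0 = M_4 = 0.
Forward elimination and back-substitution give M_0 = 0, M_1 = 159/56, M_2 = 9/14, M_3 = -51/56, M_4 = 0.
On [3, 5], with S_1(t) = a_1 + b_1·(t - 3) + c_1·(t - 3)² + d_1·(t - 3)³: c_1 = M_1/2 = 159/112, d_1 = (M_2 - M_1)/(6h_1) = -41/224, b_1 = Δ_1 - h_1(2M_1 + M_2)/6 = -45/28.

-0.1830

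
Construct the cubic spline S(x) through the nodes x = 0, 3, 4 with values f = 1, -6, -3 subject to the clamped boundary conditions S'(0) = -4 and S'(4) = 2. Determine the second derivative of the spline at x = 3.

5

Let m_i = S''(x_i). Step sizes h_i = 3, 1; slopes of the chords Δ_i = (y_(i+1) - y_i)/h_i = -7/3, 3.
  3·m_0 + 8·m_1 + 1·m_2 = 6(Δ_1 - Δ_0) = 32
Clamped end conditions give two more equations: 2h_0·m_0 + h_0·m_1 = 6(Δ_0 - S'(0)) = 10 and h_1·m_1 + 2h_1·m_2 = 6(S'(4) - Δ_1) = -6.
Hence m_0 = -5/6, m_1 = 5, m_2 = -11/2.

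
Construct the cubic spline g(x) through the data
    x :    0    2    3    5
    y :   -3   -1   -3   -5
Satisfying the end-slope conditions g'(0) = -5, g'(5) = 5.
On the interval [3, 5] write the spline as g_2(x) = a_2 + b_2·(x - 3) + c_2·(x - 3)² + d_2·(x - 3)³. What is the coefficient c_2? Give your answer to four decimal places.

Write m_i for g''(x_i). With h_i = 2, 1, 2 and divided differences Δ_i = 1, -2, -1, the continuity of g' gives the tridiagonal system
  2·m_0 + 6·m_1 + 1·m_2 = 6(Δ_1 - Δ_0) = -18
  1·m_1 + 6·m_2 + 2·m_3 = 6(Δ_2 - Δ_1) = 6
Clamped end conditions give two more equations: 2h_0·m_0 + h_0·m_1 = 6(Δ_0 - g'(0)) = 36 and h_2·m_2 + 2h_2·m_3 = 6(g'(5) - Δ_2) = 36.
Solving the tridiagonal system: m_0 = 25/2, m_1 = -7, m_2 = -1, m_3 = 19/2.
On [3, 5], with g_2(x) = a_2 + b_2·(x - 3) + c_2·(x - 3)² + d_2·(x - 3)³: c_2 = m_2/2 = -1/2, d_2 = (m_3 - m_2)/(6h_2) = 7/8, b_2 = Δ_2 - h_2(2m_2 + m_3)/6 = -7/2.

-0.5000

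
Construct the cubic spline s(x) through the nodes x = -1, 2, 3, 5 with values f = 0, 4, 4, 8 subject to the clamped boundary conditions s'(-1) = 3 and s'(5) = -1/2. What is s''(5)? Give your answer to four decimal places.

-5.8095

Write M_i for s''(x_i). With h_i = 3, 1, 2 and divided differences Δ_i = 4/3, 0, 2, the continuity of s' gives the tridiagonal system
  3·M_0 + 8·M_1 + 1·M_2 = 6(Δ_1 - Δ_0) = -8
  1·M_1 + 6·M_2 + 2·M_3 = 6(Δ_2 - Δ_1) = 12
Clamped end conditions give two more equations: 2h_0·M_0 + h_0·M_1 = 6(Δ_0 - s'(-1)) = -10 and h_2·M_2 + 2h_2·M_3 = 6(s'(5) - Δ_2) = -15.
Solving: M_0 = -47/42, M_1 = -23/21, M_2 = 173/42, M_3 = -122/21.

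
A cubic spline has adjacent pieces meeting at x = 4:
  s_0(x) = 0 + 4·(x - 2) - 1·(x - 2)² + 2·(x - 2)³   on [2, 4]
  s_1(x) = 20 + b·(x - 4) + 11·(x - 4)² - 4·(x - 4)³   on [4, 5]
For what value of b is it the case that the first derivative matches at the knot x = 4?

s_0'(x) = 4 - 2·(x - 2) + 6·(x - 2)², so s_0'(4) = 24. On the right, s_1'(4) = b, so b = 24.

24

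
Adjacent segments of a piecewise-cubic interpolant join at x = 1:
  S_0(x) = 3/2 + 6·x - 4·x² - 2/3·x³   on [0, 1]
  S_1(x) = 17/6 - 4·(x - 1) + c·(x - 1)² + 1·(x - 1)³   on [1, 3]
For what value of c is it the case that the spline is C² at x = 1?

S_0''(x) = -8 - 4·x, so S_0''(1) = -12. On the right, S_1''(1) = 2c, so c = -6.

-6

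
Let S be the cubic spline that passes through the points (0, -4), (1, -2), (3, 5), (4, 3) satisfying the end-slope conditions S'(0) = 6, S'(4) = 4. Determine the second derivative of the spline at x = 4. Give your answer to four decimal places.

Let M_i = S''(x_i). Step sizes h_i = 1, 2, 1; slopes of the chords Δ_i = (y_(i+1) - y_i)/h_i = 2, 7/2, -2.
  1·M_0 + 6·M_1 + 2·M_2 = 6(Δ_1 - Δ_0) = 9
  2·M_1 + 6·M_2 + 1·M_3 = 6(Δ_2 - Δ_1) = -33
Clamped end conditions give two more equations: 2h_0·M_0 + h_0·M_1 = 6(Δ_0 - S'(0)) = -24 and h_2·M_2 + 2h_2·M_3 = 6(S'(4) - Δ_2) = 36.
Solving the tridiagonal system: M_0 = -113/7, M_1 = 58/7, M_2 = -86/7, M_3 = 169/7.

24.1429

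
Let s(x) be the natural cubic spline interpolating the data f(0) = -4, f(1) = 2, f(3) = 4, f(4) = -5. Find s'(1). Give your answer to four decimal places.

Write σ_i for s''(x_i). With h_i = 1, 2, 1 and divided differences Δ_i = 6, 1, -9, the continuity of s' gives the tridiagonal system
  1·σ_0 + 6·σ_1 + 2·σ_2 = 6(Δ_1 - Δ_0) = -30
  2·σ_1 + 6·σ_2 + 1·σ_3 = 6(Δ_2 - Δ_1) = -60
Natural end conditions: σ_0 = σ_3 = 0.
Forward elimination and back-substitution give σ_0 = 0, σ_1 = -15/8, σ_2 = -75/8, σ_3 = 0.
On [1, 3], s'(x) = b_1 + 2c_1·(x - 1) + 3d_1·(x - 1)² with b_1 = Δ_1 - h_1(2σ_1 + σ_2)/6 = 43/8, c_1 = σ_1/2 = -15/16, d_1 = (σ_2 - σ_1)/(6h_1) = -5/8. So s'(1) = 43/8.

5.3750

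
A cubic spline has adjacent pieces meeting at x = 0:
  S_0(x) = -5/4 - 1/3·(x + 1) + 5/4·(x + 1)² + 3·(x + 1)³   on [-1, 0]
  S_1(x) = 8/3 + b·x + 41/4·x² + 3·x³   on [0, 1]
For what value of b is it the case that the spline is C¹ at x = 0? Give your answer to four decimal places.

11.1667

S_0'(x) = -1/3 + 5/2·(x + 1) + 9·(x + 1)², so S_0'(0) = 67/6. On the right, S_1'(0) = b, so b = 67/6.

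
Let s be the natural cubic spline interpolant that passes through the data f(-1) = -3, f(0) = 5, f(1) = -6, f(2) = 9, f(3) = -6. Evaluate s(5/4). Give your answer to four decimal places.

-3.4378

Write M_i for s''(x_i). With h_i = 1, 1, 1, 1 and divided differences Δ_i = 8, -11, 15, -15, the continuity of s' gives the tridiagonal system
  1·M_0 + 4·M_1 + 1·M_2 = 6(Δ_1 - Δ_0) = -114
  1·M_1 + 4·M_2 + 1·M_3 = 6(Δ_2 - Δ_1) = 156
  1·M_2 + 4·M_3 + 1·M_4 = 6(Δ_3 - Δ_2) = -180
Natural end conditions: M_0 = M_4 = 0.
Hence M_0 = 0, M_1 = -1257/28, M_2 = 459/7, M_3 = -1719/28, M_4 = 0.
On [1, 2], s(t) = -6 + 27/8·(t - 1) + 459/14·(t - 1)² - 1185/56·(t - 1)³.
With (t - 1) = 1/4: s(5/4) = -12321/3584.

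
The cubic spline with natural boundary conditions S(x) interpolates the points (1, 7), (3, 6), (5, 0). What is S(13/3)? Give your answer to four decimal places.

2.3704

Let M_i = S''(x_i). Step sizes h_i = 2, 2; slopes of the chords Δ_i = (y_(i+1) - y_i)/h_i = -1/2, -3.
  2·M_0 + 8·M_1 + 2·M_2 = 6(Δ_1 - Δ_0) = -15
Natural end conditions: M_0 = M_2 = 0.
Forward elimination and back-substitution give M_0 = 0, M_1 = -15/8, M_2 = 0.
On [3, 5], S(x) = 6 - 7/4·(x - 3) - 15/16·(x - 3)² + 5/32·(x - 3)³.
With (x - 3) = 4/3: S(13/3) = 64/27.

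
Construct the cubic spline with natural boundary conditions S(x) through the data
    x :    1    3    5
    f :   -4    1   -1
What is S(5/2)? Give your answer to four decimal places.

Write M_i for S''(x_i). With h_i = 2, 2 and divided differences Δ_i = 5/2, -1, the continuity of S' gives the tridiagonal system
  2·M_0 + 8·M_1 + 2·M_2 = 6(Δ_1 - Δ_0) = -21
Natural end conditions: M_0 = M_2 = 0.
Forward elimination and back-substitution give M_0 = 0, M_1 = -21/8, M_2 = 0.
On [1, 3], S(x) = -4 + 27/8·(x - 1) + 0·(x - 1)² - 7/32·(x - 1)³.
With (x - 1) = 3/2: S(5/2) = 83/256.

0.3242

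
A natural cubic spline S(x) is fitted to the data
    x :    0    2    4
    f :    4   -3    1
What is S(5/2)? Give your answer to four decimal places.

Let σ_i = S''(x_i). Step sizes h_i = 2, 2; slopes of the chords Δ_i = (y_(i+1) - y_i)/h_i = -7/2, 2.
  2·σ_0 + 8·σ_1 + 2·σ_2 = 6(Δ_1 - Δ_0) = 33
Natural end conditions: σ_0 = σ_2 = 0.
Hence σ_0 = 0, σ_1 = 33/8, σ_2 = 0.
On [2, 4], S(x) = -3 - 3/4·(x - 2) + 33/16·(x - 2)² - 11/32·(x - 2)³.
With (x - 2) = 1/2: S(5/2) = -743/256.

-2.9023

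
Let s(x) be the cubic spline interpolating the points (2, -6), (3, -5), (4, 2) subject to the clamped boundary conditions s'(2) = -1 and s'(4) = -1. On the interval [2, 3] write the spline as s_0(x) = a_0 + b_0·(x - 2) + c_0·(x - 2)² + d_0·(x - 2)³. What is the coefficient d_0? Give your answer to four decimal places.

Let σ_i = s''(x_i). Step sizes h_i = 1, 1; slopes of the chords Δ_i = (y_(i+1) - y_i)/h_i = 1, 7.
  1·σ_0 + 4·σ_1 + 1·σ_2 = 6(Δ_1 - Δ_0) = 36
Clamped end conditions give two more equations: 2h_0·σ_0 + h_0·σ_1 = 6(Δ_0 - s'(2)) = 12 and h_1·σ_1 + 2h_1·σ_2 = 6(s'(4) - Δ_1) = -48.
Hence σ_0 = -3, σ_1 = 18, σ_2 = -33.
On [2, 3], with s_0(x) = a_0 + b_0·(x - 2) + c_0·(x - 2)² + d_0·(x - 2)³: c_0 = σ_0/2 = -3/2, d_0 = (σ_1 - σ_0)/(6h_0) = 7/2, b_0 = Δ_0 - h_0(2σ_0 + σ_1)/6 = -1.

3.5000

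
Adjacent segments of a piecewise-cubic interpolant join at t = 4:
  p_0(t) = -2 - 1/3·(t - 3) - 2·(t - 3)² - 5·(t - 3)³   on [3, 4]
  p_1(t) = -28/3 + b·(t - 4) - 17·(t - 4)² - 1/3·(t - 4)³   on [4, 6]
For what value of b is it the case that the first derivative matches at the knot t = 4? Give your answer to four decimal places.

p_0'(t) = -1/3 - 4·(t - 3) - 15·(t - 3)², so p_0'(4) = -58/3. On the right, p_1'(4) = b, so b = -58/3.

-19.3333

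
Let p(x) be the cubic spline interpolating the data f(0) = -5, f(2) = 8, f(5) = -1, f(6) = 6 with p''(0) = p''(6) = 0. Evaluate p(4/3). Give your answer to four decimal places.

5.8785

Put m_i = p'' at the i-th knot. Here h = (2, 3, 1) and Δ = (13/2, -3, 7), so the interior equations h_(i-1)·m_(i-1) + 2(h_(i-1)+h_i)·m_i + h_i·m_(i+1) = 6(Δ_i − Δ_(i-1)) read
  2·m_0 + 10·m_1 + 3·m_2 = 6(Δ_1 - Δ_0) = -57
  3·m_1 + 8·m_2 + 1·m_3 = 6(Δ_2 - Δ_1) = 60
Natural end conditions: m_0 = m_3 = 0.
Forward elimination and back-substitution give m_0 = 0, m_1 = -636/71, m_2 = 771/71, m_3 = 0.
On [0, 2], p(x) = -5 + 1347/142·x + 0·x² - 53/71·x³.
With x = 4/3: p(4/3) = 11269/1917.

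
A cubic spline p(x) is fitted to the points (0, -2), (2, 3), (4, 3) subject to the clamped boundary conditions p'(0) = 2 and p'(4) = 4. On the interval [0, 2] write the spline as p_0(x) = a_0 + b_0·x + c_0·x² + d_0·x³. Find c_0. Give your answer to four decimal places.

1.5625

Put M_i = p'' at the i-th knot. Here h = (2, 2) and Δ = (5/2, 0), so the interior equations h_(i-1)·M_(i-1) + 2(h_(i-1)+h_i)·M_i + h_i·M_(i+1) = 6(Δ_i − Δ_(i-1)) read
  2·M_0 + 8·M_1 + 2·M_2 = 6(Δ_1 - Δ_0) = -15
Clamped end conditions give two more equations: 2h_0·M_0 + h_0·M_1 = 6(Δ_0 - p'(0)) = 3 and h_1·M_1 + 2h_1·M_2 = 6(p'(4) - Δ_1) = 24.
Solving the tridiagonal system: M_0 = 25/8, M_1 = -19/4, M_2 = 67/8.
On [0, 2], with p_0(x) = a_0 + b_0·x + c_0·x² + d_0·x³: c_0 = M_0/2 = 25/16, d_0 = (M_1 - M_0)/(6h_0) = -21/32, b_0 = Δ_0 - h_0(2M_0 + M_1)/6 = 2.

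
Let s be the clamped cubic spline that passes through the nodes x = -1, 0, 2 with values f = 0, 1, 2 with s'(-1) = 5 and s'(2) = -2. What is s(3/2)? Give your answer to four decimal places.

2.3984

With m_i denoting the second derivative at x_i, h_i = 1, 2, and Δ_i = (y_(i+1) − y_i)/h_i = 1, 1/2:
  1·m_0 + 6·m_1 + 2·m_2 = 6(Δ_1 - Δ_0) = -3
Clamped end conditions give two more equations: 2h_0·m_0 + h_0·m_1 = 6(Δ_0 - s'(-1)) = -24 and h_1·m_1 + 2h_1·m_2 = 6(s'(2) - Δ_1) = -15.
Forward elimination and back-substitution give m_0 = -83/6, m_1 = 11/3, m_2 = -67/12.
On [0, 2], s(x) = 1 - 1/12·x + 11/6·x² - 37/48·x³.
With x = 3/2: s(3/2) = 307/128.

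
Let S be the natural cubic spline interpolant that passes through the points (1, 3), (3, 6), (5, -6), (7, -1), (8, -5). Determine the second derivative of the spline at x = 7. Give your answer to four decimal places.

With M_i denoting the second derivative at x_i, h_i = 2, 2, 2, 1, and Δ_i = (y_(i+1) − y_i)/h_i = 3/2, -6, 5/2, -4:
  2·M_0 + 8·M_1 + 2·M_2 = 6(Δ_1 - Δ_0) = -45
  2·M_1 + 8·M_2 + 2·M_3 = 6(Δ_2 - Δ_1) = 51
  2·M_2 + 6·M_3 + 1·M_4 = 6(Δ_3 - Δ_2) = -39
Natural end conditions: M_0 = M_4 = 0.
Solving the tridiagonal system: M_0 = 0, M_1 = -687/82, M_2 = 903/82, M_3 = -417/41, M_4 = 0.

-10.1707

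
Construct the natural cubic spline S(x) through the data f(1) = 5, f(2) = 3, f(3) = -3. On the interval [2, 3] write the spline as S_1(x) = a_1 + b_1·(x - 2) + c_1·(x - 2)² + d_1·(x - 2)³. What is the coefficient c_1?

With σ_i denoting the second derivative at x_i, h_i = 1, 1, and Δ_i = (y_(i+1) − y_i)/h_i = -2, -6:
  1·σ_0 + 4·σ_1 + 1·σ_2 = 6(Δ_1 - Δ_0) = -24
Natural end conditions: σ_0 = σ_2 = 0.
Forward elimination and back-substitution give σ_0 = 0, σ_1 = -6, σ_2 = 0.
On [2, 3], with S_1(x) = a_1 + b_1·(x - 2) + c_1·(x - 2)² + d_1·(x - 2)³: c_1 = σ_1/2 = -3, d_1 = (σ_2 - σ_1)/(6h_1) = 1, b_1 = Δ_1 - h_1(2σ_1 + σ_2)/6 = -4.

-3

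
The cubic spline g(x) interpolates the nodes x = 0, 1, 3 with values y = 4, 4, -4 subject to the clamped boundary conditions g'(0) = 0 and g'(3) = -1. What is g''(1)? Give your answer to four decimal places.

-7.3333

With M_i denoting the second derivative at x_i, h_i = 1, 2, and Δ_i = (y_(i+1) − y_i)/h_i = 0, -4:
  1·M_0 + 6·M_1 + 2·M_2 = 6(Δ_1 - Δ_0) = -24
Clamped end conditions give two more equations: 2h_0·M_0 + h_0·M_1 = 6(Δ_0 - g'(0)) = 0 and h_1·M_1 + 2h_1·M_2 = 6(g'(3) - Δ_1) = 18.
Hence M_0 = 11/3, M_1 = -22/3, M_2 = 49/6.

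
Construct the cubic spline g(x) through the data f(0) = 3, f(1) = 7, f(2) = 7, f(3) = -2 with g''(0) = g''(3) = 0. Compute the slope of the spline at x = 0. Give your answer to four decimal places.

4.4667

Let M_i = g''(x_i). Step sizes h_i = 1, 1, 1; slopes of the chords Δ_i = (y_(i+1) - y_i)/h_i = 4, 0, -9.
  1·M_0 + 4·M_1 + 1·M_2 = 6(Δ_1 - Δ_0) = -24
  1·M_1 + 4·M_2 + 1·M_3 = 6(Δ_2 - Δ_1) = -54
Natural end conditions: M_0 = M_3 = 0.
Hence M_0 = 0, M_1 = -14/5, M_2 = -64/5, M_3 = 0.
On [0, 1], g'(x) = b_0 + 2c_0·x + 3d_0·x² with b_0 = Δ_0 - h_0(2M_0 + M_1)/6 = 67/15, c_0 = M_0/2 = 0, d_0 = (M_1 - M_0)/(6h_0) = -7/15. So g'(0) = 67/15.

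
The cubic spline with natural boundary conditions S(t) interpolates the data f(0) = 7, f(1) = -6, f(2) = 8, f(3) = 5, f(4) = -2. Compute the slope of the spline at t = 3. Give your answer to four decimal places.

With m_i denoting the second derivative at x_i, h_i = 1, 1, 1, 1, and Δ_i = (y_(i+1) − y_i)/h_i = -13, 14, -3, -7:
  1·m_0 + 4·m_1 + 1·m_2 = 6(Δ_1 - Δ_0) = 162
  1·m_1 + 4·m_2 + 1·m_3 = 6(Δ_2 - Δ_1) = -102
  1·m_2 + 4·m_3 + 1·m_4 = 6(Δ_3 - Δ_2) = -24
Natural end conditions: m_0 = m_4 = 0.
Hence m_0 = 0, m_1 = 201/4, m_2 = -39, m_3 = 15/4, m_4 = 0.
On [3, 4], S'(t) = b_3 + 2c_3·(t - 3) + 3d_3·(t - 3)² with b_3 = Δ_3 - h_3(2m_3 + m_4)/6 = -33/4, c_3 = m_3/2 = 15/8, d_3 = (m_4 - m_3)/(6h_3) = -5/8. So S'(3) = -33/4.

-8.2500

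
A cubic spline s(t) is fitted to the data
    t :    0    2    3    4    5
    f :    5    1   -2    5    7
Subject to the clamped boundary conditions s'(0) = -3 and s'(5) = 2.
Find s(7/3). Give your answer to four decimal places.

Let M_i = s''(x_i). Step sizes h_i = 2, 1, 1, 1; slopes of the chords Δ_i = (y_(i+1) - y_i)/h_i = -2, -3, 7, 2.
  2·M_0 + 6·M_1 + 1·M_2 = 6(Δ_1 - Δ_0) = -6
  1·M_1 + 4·M_2 + 1·M_3 = 6(Δ_2 - Δ_1) = 60
  1·M_2 + 4·M_3 + 1·M_4 = 6(Δ_3 - Δ_2) = -30
Clamped end conditions give two more equations: 2h_0·M_0 + h_0·M_1 = 6(Δ_0 - s'(0)) = 6 and h_3·M_3 + 2h_3·M_4 = 6(s'(5) - Δ_3) = 0.
Forward elimination and back-substitution give M_0 = 361/82, M_1 = -238/41, M_2 = 821/41, M_3 = -586/41, M_4 = 293/41.
On [2, 3], s(t) = 1 - 361/82·(t - 2) - 119/41·(t - 2)² + 353/82·(t - 2)³.
With (t - 2) = 1/3: s(7/3) = -698/1107.

-0.6305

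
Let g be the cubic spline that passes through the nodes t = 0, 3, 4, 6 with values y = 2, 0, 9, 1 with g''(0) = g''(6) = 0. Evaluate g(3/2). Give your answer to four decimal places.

-4.0984

Write m_i for g''(x_i). With h_i = 3, 1, 2 and divided differences Δ_i = -2/3, 9, -4, the continuity of g' gives the tridiagonal system
  3·m_0 + 8·m_1 + 1·m_2 = 6(Δ_1 - Δ_0) = 58
  1·m_1 + 6·m_2 + 2·m_3 = 6(Δ_2 - Δ_1) = -78
Natural end conditions: m_0 = m_3 = 0.
Forward elimination and back-substitution give m_0 = 0, m_1 = 426/47, m_2 = -682/47, m_3 = 0.
On [0, 3], g(t) = 2 - 733/141·t + 0·t² + 71/141·t³.
With t = 3/2: g(3/2) = -1541/376.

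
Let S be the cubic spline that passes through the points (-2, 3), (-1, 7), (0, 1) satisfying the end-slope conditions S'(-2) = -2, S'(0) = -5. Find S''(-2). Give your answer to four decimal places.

31.5000

Write m_i for S''(x_i). With h_i = 1, 1 and divided differences Δ_i = 4, -6, the continuity of S' gives the tridiagonal system
  1·m_0 + 4·m_1 + 1·m_2 = 6(Δ_1 - Δ_0) = -60
Clamped end conditions give two more equations: 2h_0·m_0 + h_0·m_1 = 6(Δ_0 - S'(-2)) = 36 and h_1·m_1 + 2h_1·m_2 = 6(S'(0) - Δ_1) = 6.
Hence m_0 = 63/2, m_1 = -27, m_2 = 33/2.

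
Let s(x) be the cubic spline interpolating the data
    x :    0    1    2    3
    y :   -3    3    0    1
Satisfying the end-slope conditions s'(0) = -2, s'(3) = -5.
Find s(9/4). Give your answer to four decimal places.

0.2500

Let M_i = s''(x_i). Step sizes h_i = 1, 1, 1; slopes of the chords Δ_i = (y_(i+1) - y_i)/h_i = 6, -3, 1.
  1·M_0 + 4·M_1 + 1·M_2 = 6(Δ_1 - Δ_0) = -54
  1·M_1 + 4·M_2 + 1·M_3 = 6(Δ_2 - Δ_1) = 24
Clamped end conditions give two more equations: 2h_0·M_0 + h_0·M_1 = 6(Δ_0 - s'(0)) = 48 and h_2·M_2 + 2h_2·M_3 = 6(s'(3) - Δ_2) = -36.
Hence M_0 = 38, M_1 = -28, M_2 = 20, M_3 = -28.
On [2, 3], s(x) = 0 - 1·(x - 2) + 10·(x - 2)² - 8·(x - 2)³.
With (x - 2) = 1/4: s(9/4) = 1/4.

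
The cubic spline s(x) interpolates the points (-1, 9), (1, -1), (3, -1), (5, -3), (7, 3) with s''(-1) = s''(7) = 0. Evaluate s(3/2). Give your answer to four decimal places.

Let m_i = s''(x_i). Step sizes h_i = 2, 2, 2, 2; slopes of the chords Δ_i = (y_(i+1) - y_i)/h_i = -5, 0, -1, 3.
  2·m_0 + 8·m_1 + 2·m_2 = 6(Δ_1 - Δ_0) = 30
  2·m_1 + 8·m_2 + 2·m_3 = 6(Δ_2 - Δ_1) = -6
  2·m_2 + 8·m_3 + 2·m_4 = 6(Δ_3 - Δ_2) = 24
Natural end conditions: m_0 = m_4 = 0.
Solving: m_0 = 0, m_1 = 249/56, m_2 = -39/14, m_3 = 207/56, m_4 = 0.
On [1, 3], s(x) = -1 - 57/28·(x - 1) + 249/112·(x - 1)² - 135/224·(x - 1)³.
With (x - 1) = 1/2: s(3/2) = -2755/1792.

-1.5374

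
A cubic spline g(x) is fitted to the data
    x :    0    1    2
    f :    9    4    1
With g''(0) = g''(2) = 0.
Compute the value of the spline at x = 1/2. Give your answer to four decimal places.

6.3125

Let M_i = g''(x_i). Step sizes h_i = 1, 1; slopes of the chords Δ_i = (y_(i+1) - y_i)/h_i = -5, -3.
  1·M_0 + 4·M_1 + 1·M_2 = 6(Δ_1 - Δ_0) = 12
Natural end conditions: M_0 = M_2 = 0.
Hence M_0 = 0, M_1 = 3, M_2 = 0.
On [0, 1], g(x) = 9 - 11/2·x + 0·x² + 1/2·x³.
With x = 1/2: g(1/2) = 101/16.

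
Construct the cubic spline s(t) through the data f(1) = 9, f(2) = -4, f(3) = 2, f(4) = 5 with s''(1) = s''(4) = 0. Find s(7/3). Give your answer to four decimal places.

-3.3383

Write M_i for s''(x_i). With h_i = 1, 1, 1 and divided differences Δ_i = -13, 6, 3, the continuity of s' gives the tridiagonal system
  1·M_0 + 4·M_1 + 1·M_2 = 6(Δ_1 - Δ_0) = 114
  1·M_1 + 4·M_2 + 1·M_3 = 6(Δ_2 - Δ_1) = -18
Natural end conditions: M_0 = M_3 = 0.
Hence M_0 = 0, M_1 = 158/5, M_2 = -62/5, M_3 = 0.
On [2, 3], s(t) = -4 - 37/15·(t - 2) + 79/5·(t - 2)² - 22/3·(t - 2)³.
With (t - 2) = 1/3: s(7/3) = -1352/405.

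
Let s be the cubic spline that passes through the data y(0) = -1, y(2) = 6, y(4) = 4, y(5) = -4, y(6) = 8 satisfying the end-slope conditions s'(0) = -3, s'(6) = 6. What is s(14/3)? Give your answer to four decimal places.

-3.3466

Let M_i = s''(x_i). Step sizes h_i = 2, 2, 1, 1; slopes of the chords Δ_i = (y_(i+1) - y_i)/h_i = 7/2, -1, -8, 12.
  2·M_0 + 8·M_1 + 2·M_2 = 6(Δ_1 - Δ_0) = -27
  2·M_1 + 6·M_2 + 1·M_3 = 6(Δ_2 - Δ_1) = -42
  1·M_2 + 4·M_3 + 1·M_4 = 6(Δ_3 - Δ_2) = 120
Clamped end conditions give two more equations: 2h_0·M_0 + h_0·M_1 = 6(Δ_0 - s'(0)) = 39 and h_3·M_3 + 2h_3·M_4 = 6(s'(6) - Δ_3) = -36.
Solving: M_0 = 313/28, M_1 = -20/7, M_2 = -53/4, M_3 = 605/14, M_4 = -1109/28.
On [4, 5], s(t) = 4 - 151/14·(t - 4) - 53/8·(t - 4)² + 527/56·(t - 4)³.
With (t - 4) = 2/3: s(14/3) = -1265/378.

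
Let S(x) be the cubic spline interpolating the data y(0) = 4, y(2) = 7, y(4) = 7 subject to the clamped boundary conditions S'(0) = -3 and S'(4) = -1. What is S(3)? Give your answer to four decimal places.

Put m_i = S'' at the i-th knot. Here h = (2, 2) and Δ = (3/2, 0), so the interior equations h_(i-1)·m_(i-1) + 2(h_(i-1)+h_i)·m_i + h_i·m_(i+1) = 6(Δ_i − Δ_(i-1)) read
  2·m_0 + 8·m_1 + 2·m_2 = 6(Δ_1 - Δ_0) = -9
Clamped end conditions give two more equations: 2h_0·m_0 + h_0·m_1 = 6(Δ_0 - S'(0)) = 27 and h_1·m_1 + 2h_1·m_2 = 6(S'(4) - Δ_1) = -6.
Hence m_0 = 67/8, m_1 = -13/4, m_2 = 1/8.
On [2, 4], S(x) = 7 + 17/8·(x - 2) - 13/8·(x - 2)² + 9/32·(x - 2)³.
With (x - 2) = 1: S(3) = 249/32.

7.7813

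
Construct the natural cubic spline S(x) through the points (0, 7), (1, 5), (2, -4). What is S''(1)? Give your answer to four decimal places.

-10.5000

With m_i denoting the second derivative at x_i, h_i = 1, 1, and Δ_i = (y_(i+1) − y_i)/h_i = -2, -9:
  1·m_0 + 4·m_1 + 1·m_2 = 6(Δ_1 - Δ_0) = -42
Natural end conditions: m_0 = m_2 = 0.
Solving: m_0 = 0, m_1 = -21/2, m_2 = 0.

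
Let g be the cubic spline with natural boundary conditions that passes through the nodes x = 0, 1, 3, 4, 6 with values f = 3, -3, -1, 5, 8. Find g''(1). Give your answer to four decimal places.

Put M_i = g'' at the i-th knot. Here h = (1, 2, 1, 2) and Δ = (-6, 1, 6, 3/2), so the interior equations h_(i-1)·M_(i-1) + 2(h_(i-1)+h_i)·M_i + h_i·M_(i+1) = 6(Δ_i − Δ_(i-1)) read
  1·M_0 + 6·M_1 + 2·M_2 = 6(Δ_1 - Δ_0) = 42
  2·M_1 + 6·M_2 + 1·M_3 = 6(Δ_2 - Δ_1) = 30
  1·M_2 + 6·M_3 + 2·M_4 = 6(Δ_3 - Δ_2) = -27
Natural end conditions: M_0 = M_4 = 0.
Solving the tridiagonal system: M_0 = 0, M_1 = 176/31, M_2 = 123/31, M_3 = -160/31, M_4 = 0.

5.6774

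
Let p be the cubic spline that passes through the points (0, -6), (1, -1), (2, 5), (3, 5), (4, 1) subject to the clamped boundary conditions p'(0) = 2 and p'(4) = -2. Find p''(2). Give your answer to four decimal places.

With σ_i denoting the second derivative at x_i, h_i = 1, 1, 1, 1, and Δ_i = (y_(i+1) − y_i)/h_i = 5, 6, 0, -4:
  1·σ_0 + 4·σ_1 + 1·σ_2 = 6(Δ_1 - Δ_0) = 6
  1·σ_1 + 4·σ_2 + 1·σ_3 = 6(Δ_2 - Δ_1) = -36
  1·σ_2 + 4·σ_3 + 1·σ_4 = 6(Δ_3 - Δ_2) = -24
Clamped end conditions give two more equations: 2h_0·σ_0 + h_0·σ_1 = 6(Δ_0 - p'(0)) = 18 and h_3·σ_3 + 2h_3·σ_4 = 6(p'(4) - Δ_3) = 12.
Solving the tridiagonal system: σ_0 = 233/28, σ_1 = 19/14, σ_2 = -31/4, σ_3 = -89/14, σ_4 = 257/28.

-7.7500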